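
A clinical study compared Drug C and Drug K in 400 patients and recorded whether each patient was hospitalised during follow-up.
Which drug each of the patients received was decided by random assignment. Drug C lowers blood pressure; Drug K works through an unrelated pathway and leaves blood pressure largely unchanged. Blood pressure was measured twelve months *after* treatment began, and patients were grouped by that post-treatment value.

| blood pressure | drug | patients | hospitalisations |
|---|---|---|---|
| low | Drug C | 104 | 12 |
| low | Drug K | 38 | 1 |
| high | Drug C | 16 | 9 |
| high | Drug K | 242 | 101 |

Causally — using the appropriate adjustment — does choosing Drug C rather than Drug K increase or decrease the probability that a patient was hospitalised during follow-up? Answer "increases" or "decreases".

decreases

Within every blood pressure level Drug K has the lower rate, yet pooled Drug C does — Simpson's reversal.
Blood pressure is recorded after the drug and is itself shifted by it — it sits on the causal path from drug to outcome. Conditioning on a mediator would strip out part of the effect we want; the pooled comparison gives the total causal effect.
Pooled: Drug C 17.5% vs Drug K 36.4%; Drug C is lower overall.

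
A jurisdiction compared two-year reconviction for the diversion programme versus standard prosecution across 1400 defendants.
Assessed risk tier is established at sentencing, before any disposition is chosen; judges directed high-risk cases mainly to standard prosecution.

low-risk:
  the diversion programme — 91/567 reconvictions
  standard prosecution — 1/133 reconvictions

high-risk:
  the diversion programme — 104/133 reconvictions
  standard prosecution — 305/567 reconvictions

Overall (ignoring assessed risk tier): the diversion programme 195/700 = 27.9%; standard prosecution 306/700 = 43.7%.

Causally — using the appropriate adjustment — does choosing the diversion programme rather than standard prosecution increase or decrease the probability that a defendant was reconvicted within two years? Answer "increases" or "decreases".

standard prosecution is lower inside every assessed risk tier stratum but the diversion programme is lower in aggregate. Whether to stratify depends on how assessed risk tier relates to the disposition.
Assessed risk tier satisfies the back-door criterion: it is not a descendant of the disposition, and it blocks the spurious path from disposition to outcome. Adjusting for it (i.e., using the within-assessed risk tier rates) gives the causal effect.
Within each level — low-risk: 16.0% vs 0.8%; high-risk: 78.2% vs 53.8% — standard prosecution is lower every time.

increases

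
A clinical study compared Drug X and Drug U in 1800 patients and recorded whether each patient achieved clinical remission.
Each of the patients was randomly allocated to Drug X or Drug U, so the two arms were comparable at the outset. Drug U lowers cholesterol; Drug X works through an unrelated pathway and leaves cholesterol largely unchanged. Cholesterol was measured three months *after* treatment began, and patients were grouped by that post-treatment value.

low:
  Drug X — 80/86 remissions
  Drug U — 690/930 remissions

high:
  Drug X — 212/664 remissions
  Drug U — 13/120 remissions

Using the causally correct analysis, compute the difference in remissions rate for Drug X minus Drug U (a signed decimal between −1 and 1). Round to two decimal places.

Within every cholesterol level Drug X has the higher rate, yet pooled Drug U does — Simpson's reversal.
Cholesterol lies on the pathway drug → cholesterol → outcome, so adjusting for it blocks the indirect effect. For the total causal effect of drug, use the unadjusted pooled rates.
The causal difference is the pooled difference: 0.389 − 0.670 = -0.280.

-0.28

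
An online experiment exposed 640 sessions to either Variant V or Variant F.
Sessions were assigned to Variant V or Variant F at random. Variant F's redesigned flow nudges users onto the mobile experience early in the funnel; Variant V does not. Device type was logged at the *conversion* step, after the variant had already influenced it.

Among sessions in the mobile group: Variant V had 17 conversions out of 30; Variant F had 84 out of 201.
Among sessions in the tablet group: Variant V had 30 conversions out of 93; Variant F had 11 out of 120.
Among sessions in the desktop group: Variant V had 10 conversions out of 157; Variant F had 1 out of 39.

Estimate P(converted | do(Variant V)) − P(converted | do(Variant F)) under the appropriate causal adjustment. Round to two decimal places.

-0.06

Device type lies on the pathway variant → device type → outcome, so adjusting for it blocks the indirect effect. For the total causal effect of variant, use the unadjusted pooled rates.
The causal difference is the pooled difference: 0.204 − 0.267 = -0.063.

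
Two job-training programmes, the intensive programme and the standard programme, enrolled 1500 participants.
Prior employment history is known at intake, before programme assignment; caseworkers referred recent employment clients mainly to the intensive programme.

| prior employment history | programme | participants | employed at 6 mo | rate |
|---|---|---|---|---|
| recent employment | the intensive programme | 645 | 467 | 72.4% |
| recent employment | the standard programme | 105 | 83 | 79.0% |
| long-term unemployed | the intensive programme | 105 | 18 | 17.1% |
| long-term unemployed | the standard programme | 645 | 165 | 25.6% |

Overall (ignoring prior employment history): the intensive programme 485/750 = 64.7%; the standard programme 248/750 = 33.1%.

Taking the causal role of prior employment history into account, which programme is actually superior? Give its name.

the standard programme

The stratified and pooled comparisons disagree (the standard programme wins within each prior employment history; the intensive programme wins overall), so the answer turns on the causal role of prior employment history.
Nothing the programme does changes prior employment history; the imbalance is an allocation artefact. With prior employment history also predicting the outcome, the pooled figure is confounded, and the within-stratum comparison is the causal one.
Within each level — recent employment: 72.4% vs 79.0%; long-term unemployed: 17.1% vs 25.6% — the standard programme is higher every time.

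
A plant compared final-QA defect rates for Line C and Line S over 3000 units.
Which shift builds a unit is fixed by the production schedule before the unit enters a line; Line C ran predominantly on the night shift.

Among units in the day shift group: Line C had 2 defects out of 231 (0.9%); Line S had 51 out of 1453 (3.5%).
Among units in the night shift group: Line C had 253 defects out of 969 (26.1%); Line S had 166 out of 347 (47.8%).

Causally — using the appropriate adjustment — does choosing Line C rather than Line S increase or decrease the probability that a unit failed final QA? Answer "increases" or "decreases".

Within every shift level Line C has the lower rate, yet pooled Line S does — Simpson's reversal.
Shift is set before the line has any effect — it is not caused by the line — and it independently drives the outcome. That makes it a confounder, so the causal comparison is within shift levels.
Within each level — day shift: 0.9% vs 3.5%; night shift: 26.1% vs 47.8% — Line C is lower every time.

decreases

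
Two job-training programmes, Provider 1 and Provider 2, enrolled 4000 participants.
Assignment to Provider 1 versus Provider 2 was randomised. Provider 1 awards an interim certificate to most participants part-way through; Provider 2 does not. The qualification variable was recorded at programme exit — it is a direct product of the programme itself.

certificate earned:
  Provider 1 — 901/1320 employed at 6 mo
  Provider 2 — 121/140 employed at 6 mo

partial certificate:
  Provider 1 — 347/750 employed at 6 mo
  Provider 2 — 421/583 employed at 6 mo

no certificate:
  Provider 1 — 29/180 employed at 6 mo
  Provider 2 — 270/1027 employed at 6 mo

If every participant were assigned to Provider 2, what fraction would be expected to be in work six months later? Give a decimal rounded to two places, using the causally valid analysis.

0.46

The stratified and pooled comparisons disagree (Provider 2 wins within each qualification attained during the programme; Provider 1 wins overall), so the answer turns on the causal role of qualification attained during the programme.
Qualification attained during the programme is downstream of the programme. One should not condition on a consequence of treatment, so the overall rates are the right comparison.
So P(outcome | do(Provider 2)) is just the pooled rate for Provider 2: 812/1750 = 0.464.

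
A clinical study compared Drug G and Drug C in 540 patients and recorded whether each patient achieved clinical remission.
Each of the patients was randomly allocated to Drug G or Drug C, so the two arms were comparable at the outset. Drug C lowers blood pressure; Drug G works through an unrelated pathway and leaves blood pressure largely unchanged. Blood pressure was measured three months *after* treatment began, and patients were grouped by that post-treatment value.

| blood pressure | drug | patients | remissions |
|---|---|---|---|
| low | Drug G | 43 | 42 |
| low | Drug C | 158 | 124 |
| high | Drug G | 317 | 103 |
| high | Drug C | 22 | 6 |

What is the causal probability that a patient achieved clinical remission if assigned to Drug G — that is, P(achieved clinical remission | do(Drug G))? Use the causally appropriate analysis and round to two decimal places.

0.40

Within every blood pressure level Drug G has the higher rate, yet pooled Drug C does — Simpson's reversal.
Blood pressure is recorded after the drug and is itself shifted by it — it sits on the causal path from drug to outcome. Conditioning on a mediator would strip out part of the effect we want; the pooled comparison gives the total causal effect.
So P(outcome | do(Drug G)) is just the pooled rate for Drug G: 145/360 = 0.403.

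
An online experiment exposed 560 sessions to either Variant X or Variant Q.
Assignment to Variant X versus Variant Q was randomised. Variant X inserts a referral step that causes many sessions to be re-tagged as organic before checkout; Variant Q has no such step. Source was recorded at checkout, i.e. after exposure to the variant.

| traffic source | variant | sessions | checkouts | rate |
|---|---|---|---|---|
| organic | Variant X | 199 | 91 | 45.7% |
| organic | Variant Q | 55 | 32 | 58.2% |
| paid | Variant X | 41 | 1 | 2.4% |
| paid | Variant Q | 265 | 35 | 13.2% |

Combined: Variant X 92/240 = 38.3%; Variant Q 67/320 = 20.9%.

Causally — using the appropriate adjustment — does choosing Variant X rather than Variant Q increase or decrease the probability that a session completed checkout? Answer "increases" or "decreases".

Within every traffic source level Variant Q has the higher rate, yet pooled Variant X does — Simpson's reversal.
Traffic source here is a post-treatment variable shaped by the variant; conditioning on it would introduce bias rather than remove it. The overall comparison is the causal one.
Pooled: Variant X 38.3% vs Variant Q 20.9%; Variant X is higher overall.

increases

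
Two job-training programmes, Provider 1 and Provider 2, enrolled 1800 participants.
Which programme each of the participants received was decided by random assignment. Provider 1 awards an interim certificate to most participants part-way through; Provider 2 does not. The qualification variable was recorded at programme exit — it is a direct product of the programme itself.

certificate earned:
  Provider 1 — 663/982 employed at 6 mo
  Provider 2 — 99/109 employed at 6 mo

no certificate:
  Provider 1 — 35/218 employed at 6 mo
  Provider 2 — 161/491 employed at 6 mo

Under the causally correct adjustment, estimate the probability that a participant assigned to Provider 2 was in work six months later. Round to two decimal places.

The stratified and pooled comparisons disagree (Provider 2 wins within each qualification attained during the programme; Provider 1 wins overall), so the answer turns on the causal role of qualification attained during the programme.
Qualification attained during the programme here is a post-treatment variable shaped by the programme; conditioning on it would introduce bias rather than remove it. The overall comparison is the causal one.
So P(outcome | do(Provider 2)) is just the pooled rate for Provider 2: 260/600 = 0.433.

0.43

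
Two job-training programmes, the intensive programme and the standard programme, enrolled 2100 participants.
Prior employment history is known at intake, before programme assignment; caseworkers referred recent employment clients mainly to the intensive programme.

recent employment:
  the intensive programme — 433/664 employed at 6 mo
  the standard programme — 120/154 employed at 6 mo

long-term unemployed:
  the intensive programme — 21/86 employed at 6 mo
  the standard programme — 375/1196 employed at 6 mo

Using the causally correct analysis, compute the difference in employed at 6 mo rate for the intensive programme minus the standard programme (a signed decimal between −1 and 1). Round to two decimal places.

The imbalance in prior employment history arose from how participants were allocated, not from anything the programme did; and prior employment history independently affects the outcome. The pooled gap is confounded — condition on prior employment history.
Adjusting over the population distribution of prior employment history: 0.390·(0.652−0.779) + 0.610·(0.244−0.314) = -0.092.

-0.09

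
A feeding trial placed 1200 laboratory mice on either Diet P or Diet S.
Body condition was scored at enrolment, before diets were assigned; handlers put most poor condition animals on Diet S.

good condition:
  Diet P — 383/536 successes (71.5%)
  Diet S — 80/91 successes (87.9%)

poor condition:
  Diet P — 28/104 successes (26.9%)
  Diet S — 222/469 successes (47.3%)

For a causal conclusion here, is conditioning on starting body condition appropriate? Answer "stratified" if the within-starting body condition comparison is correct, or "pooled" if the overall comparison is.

Starting body condition differs across diets for reasons unrelated to any effect of the diet itself, and it separately predicts the outcome — a classic confounder. We must compare within starting body condition levels.
Within each level — good condition: 71.5% vs 87.9%; poor condition: 26.9% vs 47.3% — Diet S is higher every time.

stratified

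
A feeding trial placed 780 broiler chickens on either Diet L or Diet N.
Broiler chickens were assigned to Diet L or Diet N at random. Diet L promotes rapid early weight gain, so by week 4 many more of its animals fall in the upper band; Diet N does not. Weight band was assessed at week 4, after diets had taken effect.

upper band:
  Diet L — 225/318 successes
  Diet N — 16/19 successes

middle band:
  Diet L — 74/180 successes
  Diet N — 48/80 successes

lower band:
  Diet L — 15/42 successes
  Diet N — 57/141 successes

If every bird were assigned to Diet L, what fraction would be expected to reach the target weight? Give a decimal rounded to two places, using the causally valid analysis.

0.58

Because the diet influences week-4 weight band, week-4 weight band is a post-treatment mediator, not a confounder. Stratifying on it would bias the estimate; the causal effect is the crude pooled difference.
So P(outcome | do(Diet L)) is just the pooled rate for Diet L: 314/540 = 0.581.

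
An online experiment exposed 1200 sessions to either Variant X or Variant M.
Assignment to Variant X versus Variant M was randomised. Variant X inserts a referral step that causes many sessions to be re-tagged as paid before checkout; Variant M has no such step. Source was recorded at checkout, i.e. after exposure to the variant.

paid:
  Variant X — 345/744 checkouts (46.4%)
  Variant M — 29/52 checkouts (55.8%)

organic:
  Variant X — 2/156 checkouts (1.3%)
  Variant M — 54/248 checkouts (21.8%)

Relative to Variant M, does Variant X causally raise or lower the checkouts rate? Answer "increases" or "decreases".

increases

Traffic source is downstream of the variant. One should not condition on a consequence of treatment, so the overall rates are the right comparison.
Pooled: Variant X 38.6% vs Variant M 27.7%; Variant X is higher overall.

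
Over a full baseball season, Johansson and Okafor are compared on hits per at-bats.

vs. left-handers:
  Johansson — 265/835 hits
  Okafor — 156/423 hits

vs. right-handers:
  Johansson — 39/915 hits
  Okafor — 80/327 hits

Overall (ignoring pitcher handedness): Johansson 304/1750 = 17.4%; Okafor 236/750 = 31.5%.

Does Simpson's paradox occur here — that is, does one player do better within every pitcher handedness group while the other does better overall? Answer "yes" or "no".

no

Within each pitcher handedness level (vs. left-handers 31.7% vs 36.9%; vs. right-handers 4.3% vs 24.5%), Okafor has the higher rate every time. Pooled: 17.4% vs 31.5% — Okafor has the higher rate overall. They agree.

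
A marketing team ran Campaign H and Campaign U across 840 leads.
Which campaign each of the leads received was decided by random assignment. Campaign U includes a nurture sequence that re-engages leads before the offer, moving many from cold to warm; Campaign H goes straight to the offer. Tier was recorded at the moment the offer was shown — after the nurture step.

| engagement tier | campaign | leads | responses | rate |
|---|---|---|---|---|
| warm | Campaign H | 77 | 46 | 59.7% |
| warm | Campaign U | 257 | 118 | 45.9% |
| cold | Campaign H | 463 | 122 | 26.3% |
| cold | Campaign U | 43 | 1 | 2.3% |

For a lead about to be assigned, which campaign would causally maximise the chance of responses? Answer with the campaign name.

Engagement tier is downstream of the campaign. One should not condition on a consequence of treatment, so the overall rates are the right comparison.
Pooled: Campaign H 31.1% vs Campaign U 39.7%; Campaign U is higher overall.

Campaign U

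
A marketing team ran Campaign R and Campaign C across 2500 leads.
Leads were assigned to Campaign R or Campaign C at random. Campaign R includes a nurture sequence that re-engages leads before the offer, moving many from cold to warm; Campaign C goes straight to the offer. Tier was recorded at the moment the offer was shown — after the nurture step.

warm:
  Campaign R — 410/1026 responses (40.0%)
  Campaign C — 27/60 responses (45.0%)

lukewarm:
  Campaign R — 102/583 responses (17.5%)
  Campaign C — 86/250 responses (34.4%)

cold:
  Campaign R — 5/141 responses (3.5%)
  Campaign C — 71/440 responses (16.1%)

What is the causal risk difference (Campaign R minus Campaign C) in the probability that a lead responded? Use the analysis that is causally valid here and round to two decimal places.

The engagement tier-specific comparison favours Campaign C throughout, but the pooled figures favour Campaign R. The question is whether to condition on engagement tier.
Engagement tier is recorded after the campaign and is itself shifted by it — it sits on the causal path from campaign to outcome. Conditioning on a mediator would strip out part of the effect we want; the pooled comparison gives the total causal effect.
The causal difference is the pooled difference: 0.295 − 0.245 = +0.050.

+0.05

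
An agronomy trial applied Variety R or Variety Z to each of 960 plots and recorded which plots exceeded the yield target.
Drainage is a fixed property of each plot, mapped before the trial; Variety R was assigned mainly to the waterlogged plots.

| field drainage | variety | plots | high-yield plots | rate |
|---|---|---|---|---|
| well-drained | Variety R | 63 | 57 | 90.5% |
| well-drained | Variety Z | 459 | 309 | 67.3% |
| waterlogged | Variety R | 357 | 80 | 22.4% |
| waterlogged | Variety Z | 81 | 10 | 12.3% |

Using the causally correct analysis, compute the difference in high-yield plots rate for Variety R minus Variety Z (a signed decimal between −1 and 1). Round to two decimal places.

Variety R is higher inside every field drainage stratum but Variety Z is higher in aggregate. Whether to stratify depends on how field drainage relates to the variety.
Field drainage is set before the variety has any effect — it is not caused by the variety — and it independently drives the outcome. That makes it a confounder, so the causal comparison is within field drainage levels.
Adjusting over the population distribution of field drainage: 0.544·(0.905−0.673) + 0.456·(0.224−0.123) = +0.172.

+0.17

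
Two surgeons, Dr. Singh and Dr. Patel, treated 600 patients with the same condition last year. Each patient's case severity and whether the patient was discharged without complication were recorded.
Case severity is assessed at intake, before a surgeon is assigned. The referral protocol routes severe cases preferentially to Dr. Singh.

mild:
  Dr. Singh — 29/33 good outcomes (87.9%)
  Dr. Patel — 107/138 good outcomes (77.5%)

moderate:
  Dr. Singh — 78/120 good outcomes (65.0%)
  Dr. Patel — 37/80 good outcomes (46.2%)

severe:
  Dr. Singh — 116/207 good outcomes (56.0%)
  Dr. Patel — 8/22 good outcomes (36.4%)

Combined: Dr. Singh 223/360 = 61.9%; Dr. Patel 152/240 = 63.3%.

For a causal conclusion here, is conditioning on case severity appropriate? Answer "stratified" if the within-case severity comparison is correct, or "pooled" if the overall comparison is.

Case severity satisfies the back-door criterion: it is not a descendant of the surgeon, and it blocks the spurious path from surgeon to outcome. Adjusting for it (i.e., using the within-case severity rates) gives the causal effect.
Within each level — mild: 87.9% vs 77.5%; moderate: 65.0% vs 46.2%; severe: 56.0% vs 36.4% — Dr. Singh is higher every time.

stratified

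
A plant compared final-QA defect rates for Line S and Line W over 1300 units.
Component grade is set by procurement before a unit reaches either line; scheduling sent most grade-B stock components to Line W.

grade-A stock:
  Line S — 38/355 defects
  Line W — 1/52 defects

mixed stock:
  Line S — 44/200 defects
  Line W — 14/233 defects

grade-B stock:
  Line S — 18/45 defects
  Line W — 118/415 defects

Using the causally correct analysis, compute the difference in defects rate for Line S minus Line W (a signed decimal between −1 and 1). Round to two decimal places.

+0.12

The component grade-specific comparison favours Line W throughout, but the pooled figures favour Line S. The question is whether to condition on component grade.
Nothing the line does changes component grade; the imbalance is an allocation artefact. With component grade also predicting the outcome, the pooled figure is confounded, and the within-stratum comparison is the causal one.
Adjusting over the population distribution of component grade: 0.313·(0.107−0.019) + 0.333·(0.220−0.060) + 0.354·(0.400−0.284) = +0.122.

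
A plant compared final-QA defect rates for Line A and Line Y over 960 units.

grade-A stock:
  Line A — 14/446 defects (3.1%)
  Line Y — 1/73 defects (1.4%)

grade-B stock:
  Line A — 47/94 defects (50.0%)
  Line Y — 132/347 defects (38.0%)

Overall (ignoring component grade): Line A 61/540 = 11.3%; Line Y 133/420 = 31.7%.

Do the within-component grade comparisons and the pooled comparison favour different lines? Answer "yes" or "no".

Within each component grade level (grade-A stock 3.1% vs 1.4%; grade-B stock 50.0% vs 38.0%), Line Y has the lower rate every time. Pooled: 11.3% vs 31.7% — Line A has the lower rate overall. The two comparisons disagree.

yes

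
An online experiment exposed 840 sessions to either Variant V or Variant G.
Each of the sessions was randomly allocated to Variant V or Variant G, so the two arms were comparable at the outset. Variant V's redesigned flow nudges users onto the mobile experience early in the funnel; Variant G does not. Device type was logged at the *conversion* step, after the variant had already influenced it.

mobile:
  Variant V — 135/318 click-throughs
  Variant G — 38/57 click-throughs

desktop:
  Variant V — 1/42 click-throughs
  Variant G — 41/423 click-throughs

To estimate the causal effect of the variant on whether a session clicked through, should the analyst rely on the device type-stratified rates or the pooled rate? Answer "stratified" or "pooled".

pooled

Within every device type level Variant G has the higher rate, yet pooled Variant V does — Simpson's reversal.
The distribution of device type is itself part of what the variant does — it is an intermediate outcome. Holding it fixed would remove that part of the effect; the total effect is the pooled difference.
Pooled: Variant V 37.8% vs Variant G 16.5%; Variant V is higher overall.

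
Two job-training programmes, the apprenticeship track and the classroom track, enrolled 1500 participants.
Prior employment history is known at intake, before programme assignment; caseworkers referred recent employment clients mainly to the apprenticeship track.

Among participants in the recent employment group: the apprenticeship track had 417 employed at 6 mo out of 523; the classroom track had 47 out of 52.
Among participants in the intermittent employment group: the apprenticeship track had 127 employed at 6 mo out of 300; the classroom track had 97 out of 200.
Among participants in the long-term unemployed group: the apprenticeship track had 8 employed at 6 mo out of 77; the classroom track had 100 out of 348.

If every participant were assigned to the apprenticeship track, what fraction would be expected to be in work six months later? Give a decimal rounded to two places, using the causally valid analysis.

the classroom track is higher inside every prior employment history stratum but the apprenticeship track is higher in aggregate. Whether to stratify depends on how prior employment history relates to the programme.
The imbalance in prior employment history arose from how participants were allocated, not from anything the programme did; and prior employment history independently affects the outcome. The pooled gap is confounded — condition on prior employment history.
Standardising the apprenticeship track to the population prior employment history mix: 0.383·417/523 + 0.333·127/300 + 0.283·8/77 = 0.476.

0.48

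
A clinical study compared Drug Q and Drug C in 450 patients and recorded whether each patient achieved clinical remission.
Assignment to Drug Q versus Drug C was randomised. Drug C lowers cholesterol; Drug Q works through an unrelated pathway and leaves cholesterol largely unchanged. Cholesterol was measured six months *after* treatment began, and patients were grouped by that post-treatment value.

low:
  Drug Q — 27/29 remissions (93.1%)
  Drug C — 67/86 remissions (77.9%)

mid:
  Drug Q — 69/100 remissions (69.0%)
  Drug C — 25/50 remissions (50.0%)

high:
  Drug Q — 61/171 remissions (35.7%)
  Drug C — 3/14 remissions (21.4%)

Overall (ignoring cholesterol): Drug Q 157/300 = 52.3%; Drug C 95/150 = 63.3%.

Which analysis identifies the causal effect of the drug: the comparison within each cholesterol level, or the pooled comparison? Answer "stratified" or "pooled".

The distribution of cholesterol is itself part of what the drug does — it is an intermediate outcome. Holding it fixed would remove that part of the effect; the total effect is the pooled difference.
Pooled: Drug Q 52.3% vs Drug C 63.3%; Drug C is higher overall.

pooled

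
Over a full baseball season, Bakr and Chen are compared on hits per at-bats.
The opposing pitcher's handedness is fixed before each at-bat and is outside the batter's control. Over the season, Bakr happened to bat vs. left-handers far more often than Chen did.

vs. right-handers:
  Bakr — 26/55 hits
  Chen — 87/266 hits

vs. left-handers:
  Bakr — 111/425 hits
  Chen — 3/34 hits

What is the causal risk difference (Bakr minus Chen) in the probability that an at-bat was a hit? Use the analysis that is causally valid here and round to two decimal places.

+0.16

Pitcher handedness is set before the player has any effect — it is not caused by the player — and it independently drives the outcome. That makes it a confounder, so the causal comparison is within pitcher handedness levels.
Adjusting over the population distribution of pitcher handedness: 0.412·(0.473−0.327) + 0.588·(0.261−0.088) = +0.162.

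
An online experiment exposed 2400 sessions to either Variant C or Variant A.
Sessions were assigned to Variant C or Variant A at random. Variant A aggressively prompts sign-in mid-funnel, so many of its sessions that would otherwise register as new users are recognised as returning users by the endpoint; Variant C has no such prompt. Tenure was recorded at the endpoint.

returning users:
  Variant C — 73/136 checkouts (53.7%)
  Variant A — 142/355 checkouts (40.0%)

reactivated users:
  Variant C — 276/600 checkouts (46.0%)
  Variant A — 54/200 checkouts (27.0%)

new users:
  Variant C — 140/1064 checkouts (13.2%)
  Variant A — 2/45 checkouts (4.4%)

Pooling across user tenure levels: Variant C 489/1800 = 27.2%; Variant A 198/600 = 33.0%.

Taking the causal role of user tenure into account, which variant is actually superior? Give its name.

User tenure lies on the pathway variant → user tenure → outcome, so adjusting for it blocks the indirect effect. For the total causal effect of variant, use the unadjusted pooled rates.
Pooled: Variant C 27.2% vs Variant A 33.0%; Variant A is higher overall.

Variant A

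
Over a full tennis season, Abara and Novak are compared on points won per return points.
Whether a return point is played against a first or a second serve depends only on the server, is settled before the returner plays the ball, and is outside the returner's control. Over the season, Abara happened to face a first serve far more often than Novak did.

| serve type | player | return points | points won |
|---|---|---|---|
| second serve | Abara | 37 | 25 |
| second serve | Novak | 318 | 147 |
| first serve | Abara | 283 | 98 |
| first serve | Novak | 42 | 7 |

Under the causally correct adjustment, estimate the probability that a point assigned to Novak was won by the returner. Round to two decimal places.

Abara is higher inside every serve type stratum but Novak is higher in aggregate. Whether to stratify depends on how serve type relates to the player.
Serve type is set before the player has any effect — it is not caused by the player — and it independently drives the outcome. That makes it a confounder, so the causal comparison is within serve type levels.
Standardising Novak to the population serve type mix: 0.522·147/318 + 0.478·7/42 = 0.321.

0.32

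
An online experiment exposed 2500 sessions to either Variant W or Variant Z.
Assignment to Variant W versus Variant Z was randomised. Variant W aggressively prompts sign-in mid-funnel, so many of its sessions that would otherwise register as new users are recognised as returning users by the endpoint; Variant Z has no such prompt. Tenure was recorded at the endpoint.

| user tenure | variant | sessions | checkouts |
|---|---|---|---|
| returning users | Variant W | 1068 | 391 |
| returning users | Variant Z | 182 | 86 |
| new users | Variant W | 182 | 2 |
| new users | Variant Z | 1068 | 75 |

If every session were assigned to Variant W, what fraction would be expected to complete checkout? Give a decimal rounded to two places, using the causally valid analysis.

0.31

Variant Z is higher inside every user tenure stratum but Variant W is higher in aggregate. Whether to stratify depends on how user tenure relates to the variant.
User tenure is recorded after the variant and is itself shifted by it — it sits on the causal path from variant to outcome. Conditioning on a mediator would strip out part of the effect we want; the pooled comparison gives the total causal effect.
So P(outcome | do(Variant W)) is just the pooled rate for Variant W: 393/1250 = 0.314.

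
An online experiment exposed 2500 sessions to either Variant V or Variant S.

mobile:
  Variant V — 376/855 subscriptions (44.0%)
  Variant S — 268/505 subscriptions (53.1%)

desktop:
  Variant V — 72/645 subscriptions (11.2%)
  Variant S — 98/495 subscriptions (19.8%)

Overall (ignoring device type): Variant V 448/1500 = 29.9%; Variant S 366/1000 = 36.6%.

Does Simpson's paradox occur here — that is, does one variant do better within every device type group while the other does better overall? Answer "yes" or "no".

Within each device type level (mobile 44.0% vs 53.1%; desktop 11.2% vs 19.8%), Variant S has the higher rate every time. Pooled: 29.9% vs 36.6% — Variant S has the higher rate overall. They agree.

no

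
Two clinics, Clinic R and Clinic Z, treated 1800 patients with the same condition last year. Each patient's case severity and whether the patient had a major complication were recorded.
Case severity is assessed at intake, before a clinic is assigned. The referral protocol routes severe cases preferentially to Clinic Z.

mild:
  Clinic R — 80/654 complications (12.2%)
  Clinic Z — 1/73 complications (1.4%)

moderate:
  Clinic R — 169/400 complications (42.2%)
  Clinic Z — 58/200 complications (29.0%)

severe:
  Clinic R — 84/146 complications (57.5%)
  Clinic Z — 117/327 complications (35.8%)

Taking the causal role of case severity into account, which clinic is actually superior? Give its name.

Clinic Z

Nothing the clinic does changes case severity; the imbalance is an allocation artefact. With case severity also predicting the outcome, the pooled figure is confounded, and the within-stratum comparison is the causal one.
Within each level — mild: 12.2% vs 1.4%; moderate: 42.2% vs 29.0%; severe: 57.5% vs 35.8% — Clinic Z is lower every time.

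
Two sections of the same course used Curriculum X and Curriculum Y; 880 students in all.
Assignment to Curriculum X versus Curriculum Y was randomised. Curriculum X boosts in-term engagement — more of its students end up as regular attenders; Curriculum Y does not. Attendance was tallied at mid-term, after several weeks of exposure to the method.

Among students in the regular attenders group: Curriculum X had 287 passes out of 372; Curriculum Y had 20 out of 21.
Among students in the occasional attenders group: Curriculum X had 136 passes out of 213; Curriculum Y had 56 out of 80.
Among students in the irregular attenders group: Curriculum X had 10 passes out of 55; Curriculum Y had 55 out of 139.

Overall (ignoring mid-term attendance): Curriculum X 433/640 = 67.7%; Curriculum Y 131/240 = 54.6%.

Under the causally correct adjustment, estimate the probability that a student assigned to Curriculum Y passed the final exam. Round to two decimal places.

0.55

Stratifying would compare teaching methods among students the teaching methods themselves sorted into mid-term attendance groups — a form of selection on an intermediate. The unconditioned pooled rates give the total causal effect.
So P(outcome | do(Curriculum Y)) is just the pooled rate for Curriculum Y: 131/240 = 0.546.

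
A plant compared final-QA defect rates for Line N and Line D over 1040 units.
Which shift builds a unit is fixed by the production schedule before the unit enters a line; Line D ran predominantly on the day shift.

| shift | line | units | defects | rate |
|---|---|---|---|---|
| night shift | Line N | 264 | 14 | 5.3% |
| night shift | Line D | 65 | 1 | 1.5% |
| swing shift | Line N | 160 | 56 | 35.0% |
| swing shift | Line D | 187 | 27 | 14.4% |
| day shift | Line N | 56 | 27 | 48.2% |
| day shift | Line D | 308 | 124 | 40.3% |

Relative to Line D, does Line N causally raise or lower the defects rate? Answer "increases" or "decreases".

Shift differs across lines for reasons unrelated to any effect of the line itself, and it separately predicts the outcome — a classic confounder. We must compare within shift levels.
Within each level — night shift: 5.3% vs 1.5%; swing shift: 35.0% vs 14.4%; day shift: 48.2% vs 40.3% — Line D is lower every time.

increases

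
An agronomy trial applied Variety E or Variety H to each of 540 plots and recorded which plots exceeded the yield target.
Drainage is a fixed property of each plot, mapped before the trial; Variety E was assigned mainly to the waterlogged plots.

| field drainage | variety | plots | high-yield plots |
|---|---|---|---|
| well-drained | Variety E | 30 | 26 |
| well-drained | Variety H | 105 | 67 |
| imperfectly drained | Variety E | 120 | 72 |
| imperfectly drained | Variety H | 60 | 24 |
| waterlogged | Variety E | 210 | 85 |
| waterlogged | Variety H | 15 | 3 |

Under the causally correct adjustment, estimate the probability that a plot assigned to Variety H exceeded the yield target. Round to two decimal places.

0.38

Field drainage differs across varietys for reasons unrelated to any effect of the variety itself, and it separately predicts the outcome — a classic confounder. We must compare within field drainage levels.
Standardising Variety H to the population field drainage mix: 0.250·67/105 + 0.333·24/60 + 0.417·3/15 = 0.376.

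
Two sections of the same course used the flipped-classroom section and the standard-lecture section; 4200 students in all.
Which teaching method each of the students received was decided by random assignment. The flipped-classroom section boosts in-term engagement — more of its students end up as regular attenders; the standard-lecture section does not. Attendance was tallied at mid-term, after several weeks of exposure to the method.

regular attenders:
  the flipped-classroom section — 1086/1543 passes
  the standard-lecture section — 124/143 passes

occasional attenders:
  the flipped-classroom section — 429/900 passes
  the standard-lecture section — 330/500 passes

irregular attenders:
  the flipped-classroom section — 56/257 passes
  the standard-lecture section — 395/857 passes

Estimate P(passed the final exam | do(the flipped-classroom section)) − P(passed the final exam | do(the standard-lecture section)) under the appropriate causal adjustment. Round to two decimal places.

Within every mid-term attendance level the standard-lecture section has the higher rate, yet pooled the flipped-classroom section does — Simpson's reversal.
Mid-term attendance here is a post-treatment variable shaped by the teaching method; conditioning on it would introduce bias rather than remove it. The overall comparison is the causal one.
The causal difference is the pooled difference: 0.582 − 0.566 = +0.016.

+0.02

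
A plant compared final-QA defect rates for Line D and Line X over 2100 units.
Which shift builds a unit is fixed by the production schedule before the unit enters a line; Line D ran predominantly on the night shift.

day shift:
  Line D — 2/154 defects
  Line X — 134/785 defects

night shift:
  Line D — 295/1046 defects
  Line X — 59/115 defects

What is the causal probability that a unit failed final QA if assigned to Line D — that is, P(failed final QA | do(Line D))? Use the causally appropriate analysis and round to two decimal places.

0.16

Since shift is a pre-existing factor (not a product of the line) and it affects the outcome on its own, it is a confounder. The stratified rates, not the pooled rate, identify the causal effect.
Standardising Line D to the population shift mix: 0.447·2/154 + 0.553·295/1046 = 0.162.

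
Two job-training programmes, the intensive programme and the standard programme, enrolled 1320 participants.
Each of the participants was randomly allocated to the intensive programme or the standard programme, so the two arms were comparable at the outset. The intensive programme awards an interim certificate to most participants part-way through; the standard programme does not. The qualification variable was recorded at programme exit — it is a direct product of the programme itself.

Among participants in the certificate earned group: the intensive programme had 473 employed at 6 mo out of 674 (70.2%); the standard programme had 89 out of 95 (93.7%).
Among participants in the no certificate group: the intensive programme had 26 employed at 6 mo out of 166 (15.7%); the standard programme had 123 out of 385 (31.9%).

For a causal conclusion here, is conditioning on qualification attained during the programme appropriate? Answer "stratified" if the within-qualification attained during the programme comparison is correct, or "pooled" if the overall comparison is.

Stratifying would compare programmes among participants the programmes themselves sorted into qualification attained during the programme groups — a form of selection on an intermediate. The unconditioned pooled rates give the total causal effect.
Pooled: the intensive programme 59.4% vs the standard programme 44.2%; the intensive programme is higher overall.

pooled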